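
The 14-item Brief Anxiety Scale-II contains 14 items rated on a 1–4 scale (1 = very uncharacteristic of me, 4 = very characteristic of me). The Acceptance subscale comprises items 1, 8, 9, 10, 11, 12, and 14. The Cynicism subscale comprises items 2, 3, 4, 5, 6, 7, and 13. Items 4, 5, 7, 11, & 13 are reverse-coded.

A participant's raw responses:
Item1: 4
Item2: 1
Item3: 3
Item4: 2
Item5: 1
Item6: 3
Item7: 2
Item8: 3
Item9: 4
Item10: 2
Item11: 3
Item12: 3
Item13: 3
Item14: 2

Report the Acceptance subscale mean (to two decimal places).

Acceptance items: 1, 8, 9, 10, 11, 12, 14.
Of these, item 11 is reverse-coded; reversed = (1+4) − raw = 5 − raw.
  item 1: 4
  item 8: 3
  item 9: 4
  item 10: 2
  item 11: 5 − 3 = 2
  item 12: 3
  item 14: 2
Sum = 4 + 3 + 4 + 2 + 2 + 3 + 2 = 20
Mean = 20 / 7 = 2.86

2.86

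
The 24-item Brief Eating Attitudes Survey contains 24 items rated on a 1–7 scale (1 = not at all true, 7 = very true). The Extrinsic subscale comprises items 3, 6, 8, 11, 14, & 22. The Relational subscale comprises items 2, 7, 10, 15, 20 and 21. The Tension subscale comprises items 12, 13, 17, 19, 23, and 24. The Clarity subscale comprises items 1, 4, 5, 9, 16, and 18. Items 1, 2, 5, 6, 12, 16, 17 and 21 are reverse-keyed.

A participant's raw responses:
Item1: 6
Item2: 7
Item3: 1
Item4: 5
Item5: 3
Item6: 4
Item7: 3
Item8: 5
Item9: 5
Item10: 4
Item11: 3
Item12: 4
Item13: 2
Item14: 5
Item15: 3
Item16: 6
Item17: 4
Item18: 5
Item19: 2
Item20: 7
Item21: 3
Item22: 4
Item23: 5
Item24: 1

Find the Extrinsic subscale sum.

22

Extrinsic items: 3, 6, 8, 11, 14, 22.
Of these, item 6 is reverse-keyed; on a 1–7 scale, reversed = 8 − raw.
  item 3: 1
  item 6: 8 − 4 = 4
  item 8: 5
  item 11: 3
  item 14: 5
  item 22: 4
Sum = 1 + 4 + 5 + 3 + 5 + 4 = 22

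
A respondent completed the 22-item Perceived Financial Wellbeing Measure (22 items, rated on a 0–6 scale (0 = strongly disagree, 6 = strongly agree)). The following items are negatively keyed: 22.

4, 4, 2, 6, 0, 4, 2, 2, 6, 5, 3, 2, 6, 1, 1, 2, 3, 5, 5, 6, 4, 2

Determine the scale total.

77

Reversing item 22 with 6 − raw:
Total = 4 + 4 + 2 + 6 + 0 + 4 + 2 + 2 + 6 + 5 + 3 + 2 + 6 + 1 + 1 + 2 + 3 + 5 + 5 + 6 + 4 + (6−2)
      = 4 + 4 + 2 + 6 + 0 + 4 + 2 + 2 + 6 + 5 + 3 + 2 + 6 + 1 + 1 + 2 + 3 + 5 + 5 + 6 + 4 + 4 = 77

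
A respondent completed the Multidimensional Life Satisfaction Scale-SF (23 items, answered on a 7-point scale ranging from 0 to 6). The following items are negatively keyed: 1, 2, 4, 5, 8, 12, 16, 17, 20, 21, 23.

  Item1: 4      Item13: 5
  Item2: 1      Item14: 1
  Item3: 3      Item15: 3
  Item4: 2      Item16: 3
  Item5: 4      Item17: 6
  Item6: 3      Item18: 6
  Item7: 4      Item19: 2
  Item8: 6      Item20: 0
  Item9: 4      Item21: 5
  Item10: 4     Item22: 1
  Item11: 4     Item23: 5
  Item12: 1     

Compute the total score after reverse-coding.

Apply reverse scoring (reversed = (0+6) − raw = 6 − raw):
  item 1: 6 − 4 = 2
  item 2: 6 − 1 = 5
  item 4: 6 − 2 = 4
  item 5: 6 − 4 = 2
  item 8: 6 − 6 = 0
  item 12: 6 − 1 = 5
  item 16: 6 − 3 = 3
  item 17: 6 − 6 = 0
  item 20: 6 − 0 = 6
  item 21: 6 − 5 = 1
  item 23: 6 − 5 = 1
Scored responses: 2, 5, 3, 4, 2, 3, 4, 0, 4, 4, 4, 5, 5, 1, 3, 3, 0, 6, 2, 6, 1, 1, 1
Total = 2 + 5 + 3 + 4 + 2 + 3 + 4 + 0 + 4 + 4 + 4 + 5 + 5 + 1 + 3 + 3 + 0 + 6 + 2 + 6 + 1 + 1 + 1 = 69

69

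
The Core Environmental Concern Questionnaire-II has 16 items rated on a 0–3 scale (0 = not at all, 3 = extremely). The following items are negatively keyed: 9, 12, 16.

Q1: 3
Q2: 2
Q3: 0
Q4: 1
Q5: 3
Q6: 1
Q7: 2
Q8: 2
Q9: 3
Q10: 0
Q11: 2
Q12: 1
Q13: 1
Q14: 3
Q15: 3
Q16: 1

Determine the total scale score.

27

Raw sum = 28. Negatively keyed items: 9, 12, 16; their raw sum = 5.
Each reversal replaces raw with 3 − raw, changing the total by 3 − 2·raw per item.
Total = 28 + 3·3 − 2·5 = 28 + 9 − 10 = 27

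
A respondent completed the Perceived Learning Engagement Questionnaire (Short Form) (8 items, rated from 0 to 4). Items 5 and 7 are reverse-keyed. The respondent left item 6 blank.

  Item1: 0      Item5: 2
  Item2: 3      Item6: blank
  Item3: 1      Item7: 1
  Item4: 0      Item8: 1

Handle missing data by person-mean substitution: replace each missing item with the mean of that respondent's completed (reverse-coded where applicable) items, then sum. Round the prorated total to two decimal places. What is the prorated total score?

11.43

Reverse-coded (reverse-coded value = 4 − response):
  item 5: 4 − 2 = 2
  item 7: 4 − 1 = 3
Completed scored items (7 of 8): 0, 3, 1, 0, 2, 3, 1; sum = 10.
Person mean = 10 / 7 ≈ 1.4286
Prorated total = (10 / 7) × 8 = 11.43 (to 2 dp)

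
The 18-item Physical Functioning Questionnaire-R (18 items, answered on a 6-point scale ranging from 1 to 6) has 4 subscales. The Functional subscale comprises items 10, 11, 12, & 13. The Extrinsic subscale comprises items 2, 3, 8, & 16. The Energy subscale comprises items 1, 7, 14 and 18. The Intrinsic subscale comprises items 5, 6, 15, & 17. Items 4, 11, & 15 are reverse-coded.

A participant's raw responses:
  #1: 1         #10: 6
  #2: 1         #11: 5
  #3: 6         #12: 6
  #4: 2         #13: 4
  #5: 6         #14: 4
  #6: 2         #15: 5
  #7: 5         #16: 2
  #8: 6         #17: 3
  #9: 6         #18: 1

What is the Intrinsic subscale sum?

Intrinsic items: 5, 6, 15, 17.
Of these, item 15 is reverse-coded; reverse-coded value = 7 − response.
  item 5: 6
  item 6: 2
  item 15: 7 − 5 = 2
  item 17: 3
Sum = 6 + 2 + 2 + 3 = 13

13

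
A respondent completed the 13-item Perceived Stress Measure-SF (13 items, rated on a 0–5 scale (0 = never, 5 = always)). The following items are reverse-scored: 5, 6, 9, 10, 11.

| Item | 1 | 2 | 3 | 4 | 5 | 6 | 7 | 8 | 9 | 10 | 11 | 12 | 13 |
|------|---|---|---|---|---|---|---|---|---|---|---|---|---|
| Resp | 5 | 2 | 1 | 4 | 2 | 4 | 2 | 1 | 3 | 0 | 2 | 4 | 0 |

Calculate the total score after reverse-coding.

Reversing items 5, 6, 9, 10 and 11 with 5 − raw:
Total = 5 + 2 + 1 + 4 + (5−2) + (5−4) + 2 + 1 + (5−3) + (5−0) + (5−2) + 4 + 0
      = 5 + 2 + 1 + 4 + 3 + 1 + 2 + 1 + 2 + 5 + 3 + 4 + 0 = 33

33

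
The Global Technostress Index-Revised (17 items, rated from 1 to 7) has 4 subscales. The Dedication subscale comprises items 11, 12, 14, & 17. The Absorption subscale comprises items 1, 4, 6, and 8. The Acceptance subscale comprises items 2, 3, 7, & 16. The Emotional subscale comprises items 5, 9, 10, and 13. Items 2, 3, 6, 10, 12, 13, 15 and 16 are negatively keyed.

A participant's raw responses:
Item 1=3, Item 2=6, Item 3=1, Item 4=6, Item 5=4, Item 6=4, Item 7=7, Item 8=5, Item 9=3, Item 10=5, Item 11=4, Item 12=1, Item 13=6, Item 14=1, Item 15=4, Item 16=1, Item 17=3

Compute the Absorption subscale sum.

18

Absorption items: 1, 4, 6, 8.
Of these, item 6 is negatively keyed; reversed = (1+7) − raw = 8 − raw.
  item 1: 3
  item 4: 6
  item 6: 8 − 4 = 4
  item 8: 5
Sum = 3 + 6 + 4 + 5 = 18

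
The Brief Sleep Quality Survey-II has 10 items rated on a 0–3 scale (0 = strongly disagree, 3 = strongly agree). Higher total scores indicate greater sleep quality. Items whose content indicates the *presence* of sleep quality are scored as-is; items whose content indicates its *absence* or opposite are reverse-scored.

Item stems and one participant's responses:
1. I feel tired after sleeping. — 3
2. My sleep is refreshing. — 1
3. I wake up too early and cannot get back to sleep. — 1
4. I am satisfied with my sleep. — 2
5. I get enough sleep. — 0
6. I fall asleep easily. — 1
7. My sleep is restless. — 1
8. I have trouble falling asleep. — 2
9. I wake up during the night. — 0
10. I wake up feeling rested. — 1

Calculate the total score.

13

Items 1, 3, 7, 8, 9 describe the absence/opposite of sleep quality → reverse-score.
reversed = (0+3) − raw = 3 − raw.
  item 1: 3 − 3 = 0
  item 2: 1
  item 3: 3 − 1 = 2
  item 4: 2
  item 5: 0
  item 6: 1
  item 7: 3 − 1 = 2
  item 8: 3 − 2 = 1
  item 9: 3 − 0 = 3
  item 10: 1
Total = 0 + 1 + 2 + 2 + 0 + 1 + 2 + 1 + 3 + 1 = 13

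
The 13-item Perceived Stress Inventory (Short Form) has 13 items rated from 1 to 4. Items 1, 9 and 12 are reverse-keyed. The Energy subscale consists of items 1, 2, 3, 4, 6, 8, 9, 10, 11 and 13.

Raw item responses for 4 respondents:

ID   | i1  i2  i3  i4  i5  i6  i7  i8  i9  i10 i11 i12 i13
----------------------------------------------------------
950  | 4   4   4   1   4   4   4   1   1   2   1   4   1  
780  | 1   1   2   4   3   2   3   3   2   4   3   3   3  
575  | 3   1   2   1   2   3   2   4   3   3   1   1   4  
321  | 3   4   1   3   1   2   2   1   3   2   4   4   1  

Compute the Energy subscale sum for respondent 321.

22

Respondent 321 raw: 3, 4, 1, 3, 1, 2, 2, 1, 3, 2, 4, 4, 1.
Energy items: 1, 2, 3, 4, 6, 8, 9, 10, 11, 13.
Reverse-coded (reversed = (1+4) − raw = 5 − raw):
  item 1: 5 − 3 = 2
  item 2: 4
  item 3: 1
  item 4: 3
  item 6: 2
  item 8: 1
  item 9: 5 − 3 = 2
  item 10: 2
  item 11: 4
  item 13: 1
Sum = 2 + 4 + 1 + 3 + 2 + 1 + 2 + 2 + 4 + 1 = 22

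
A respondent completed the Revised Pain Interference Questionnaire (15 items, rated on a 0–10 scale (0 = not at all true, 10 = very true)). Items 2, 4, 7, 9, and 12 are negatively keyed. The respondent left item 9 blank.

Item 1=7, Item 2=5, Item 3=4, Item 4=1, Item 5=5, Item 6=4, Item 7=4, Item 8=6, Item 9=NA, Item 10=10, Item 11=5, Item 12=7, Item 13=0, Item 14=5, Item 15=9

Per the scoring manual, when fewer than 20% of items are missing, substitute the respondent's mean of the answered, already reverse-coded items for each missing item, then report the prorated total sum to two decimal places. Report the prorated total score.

83.57

Reverse-coded (reversed = (0+10) − raw = 10 − raw):
  item 2: 10 − 5 = 5
  item 4: 10 − 1 = 9
  item 7: 10 − 4 = 6
  item 12: 10 − 7 = 3
Completed scored items (14 of 15): 7, 5, 4, 9, 5, 4, 6, 6, 10, 5, 3, 0, 5, 9; sum = 78.
Person mean = 78 / 14 ≈ 5.5714
Prorated total = (78 / 14) × 15 = 83.57 (to 2 dp)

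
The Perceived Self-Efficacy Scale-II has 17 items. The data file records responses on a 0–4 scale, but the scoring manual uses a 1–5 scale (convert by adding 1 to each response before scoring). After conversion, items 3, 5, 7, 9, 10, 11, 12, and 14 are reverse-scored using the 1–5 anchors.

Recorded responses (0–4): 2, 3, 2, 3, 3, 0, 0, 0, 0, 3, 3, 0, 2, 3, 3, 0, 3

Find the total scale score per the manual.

Convert to 1–5: 3, 4, 3, 4, 4, 1, 1, 1, 1, 4, 4, 1, 3, 4, 4, 1, 4
Reverse-coded (reverse-coded value = 6 − response):
  item 3: 6 − 3 = 3
  item 5: 6 − 4 = 2
  item 7: 6 − 1 = 5
  item 9: 6 − 1 = 5
  item 10: 6 − 4 = 2
  item 11: 6 − 4 = 2
  item 12: 6 − 1 = 5
  item 14: 6 − 4 = 2
Scored: 3, 4, 3, 4, 2, 1, 5, 1, 5, 2, 2, 5, 3, 2, 4, 1, 4
Total = 51

51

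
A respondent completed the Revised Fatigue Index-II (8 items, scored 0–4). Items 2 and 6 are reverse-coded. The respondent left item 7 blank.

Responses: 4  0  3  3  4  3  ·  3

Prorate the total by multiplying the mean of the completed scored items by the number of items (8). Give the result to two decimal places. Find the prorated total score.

25.14

Reverse-coded (reverse-coded value = 4 − response):
  item 2: 4 − 0 = 4
  item 6: 4 − 3 = 1
Completed scored items (7 of 8): 4, 4, 3, 3, 4, 1, 3; sum = 22.
Person mean = 22 / 7 ≈ 3.1429
Prorated total = (22 / 7) × 8 = 25.14 (to 2 dp)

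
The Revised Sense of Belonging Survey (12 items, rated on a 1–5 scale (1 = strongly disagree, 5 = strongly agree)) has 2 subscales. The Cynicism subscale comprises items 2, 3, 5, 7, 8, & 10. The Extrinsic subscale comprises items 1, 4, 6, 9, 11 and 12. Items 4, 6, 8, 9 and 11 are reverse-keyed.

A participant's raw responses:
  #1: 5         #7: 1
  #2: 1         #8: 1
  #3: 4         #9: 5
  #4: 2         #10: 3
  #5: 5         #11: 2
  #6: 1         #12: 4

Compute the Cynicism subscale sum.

Cynicism items: 2, 3, 5, 7, 8, 10.
Of these, item 8 is reverse-keyed; reverse-coded value = 6 − response.
  item 2: 1
  item 3: 4
  item 5: 5
  item 7: 1
  item 8: 6 − 1 = 5
  item 10: 3
Sum = 1 + 4 + 5 + 1 + 5 + 3 = 19

19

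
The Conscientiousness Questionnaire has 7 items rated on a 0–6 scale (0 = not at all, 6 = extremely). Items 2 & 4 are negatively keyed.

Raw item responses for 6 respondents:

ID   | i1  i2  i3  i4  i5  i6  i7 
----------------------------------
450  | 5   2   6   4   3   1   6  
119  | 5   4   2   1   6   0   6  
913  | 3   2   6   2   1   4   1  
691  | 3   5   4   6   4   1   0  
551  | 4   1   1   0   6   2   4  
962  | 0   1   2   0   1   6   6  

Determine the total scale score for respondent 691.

13

Respondent 691 raw: 3, 5, 4, 6, 4, 1, 0.
Reverse-coded (on a 0–6 scale, reversed = 6 − raw):
  item 1: 3
  item 2: 6 − 5 = 1
  item 3: 4
  item 4: 6 − 6 = 0
  item 5: 4
  item 6: 1
  item 7: 0
Sum = 3 + 1 + 4 + 0 + 4 + 1 + 0 = 13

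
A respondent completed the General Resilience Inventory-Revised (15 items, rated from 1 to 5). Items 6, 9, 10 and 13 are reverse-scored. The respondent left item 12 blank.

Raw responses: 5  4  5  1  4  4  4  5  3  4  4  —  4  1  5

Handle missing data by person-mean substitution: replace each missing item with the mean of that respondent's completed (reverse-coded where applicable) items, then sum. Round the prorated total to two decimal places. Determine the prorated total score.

50.36

Reverse-coded (reversed = (1+5) − raw = 6 − raw):
  item 6: 6 − 4 = 2
  item 9: 6 − 3 = 3
  item 10: 6 − 4 = 2
  item 13: 6 − 4 = 2
Completed scored items (14 of 15): 5, 4, 5, 1, 4, 2, 4, 5, 3, 2, 4, 2, 1, 5; sum = 47.
Person mean = 47 / 14 ≈ 3.3571
Prorated total = (47 / 14) × 15 = 50.36 (to 2 dp)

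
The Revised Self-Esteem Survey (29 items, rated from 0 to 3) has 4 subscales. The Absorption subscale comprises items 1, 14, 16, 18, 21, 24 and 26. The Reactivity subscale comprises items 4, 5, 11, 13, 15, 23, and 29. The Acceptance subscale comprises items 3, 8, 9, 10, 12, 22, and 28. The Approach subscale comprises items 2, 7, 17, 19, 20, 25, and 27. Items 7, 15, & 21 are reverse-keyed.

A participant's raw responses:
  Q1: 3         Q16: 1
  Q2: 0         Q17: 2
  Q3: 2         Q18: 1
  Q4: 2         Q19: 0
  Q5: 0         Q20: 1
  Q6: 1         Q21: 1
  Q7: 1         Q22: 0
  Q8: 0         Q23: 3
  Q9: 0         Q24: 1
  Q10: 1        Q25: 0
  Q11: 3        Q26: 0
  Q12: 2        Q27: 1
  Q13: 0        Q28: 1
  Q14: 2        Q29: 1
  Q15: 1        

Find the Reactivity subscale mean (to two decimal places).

1.57

Reactivity items: 4, 5, 11, 13, 15, 23, 29.
Of these, item 15 is reverse-keyed; on a 0–3 scale, reversed = 3 − raw.
  item 4: 2
  item 5: 0
  item 11: 3
  item 13: 0
  item 15: 3 − 1 = 2
  item 23: 3
  item 29: 1
Sum = 2 + 0 + 3 + 0 + 2 + 3 + 1 = 11
Mean = 11 / 7 = 1.57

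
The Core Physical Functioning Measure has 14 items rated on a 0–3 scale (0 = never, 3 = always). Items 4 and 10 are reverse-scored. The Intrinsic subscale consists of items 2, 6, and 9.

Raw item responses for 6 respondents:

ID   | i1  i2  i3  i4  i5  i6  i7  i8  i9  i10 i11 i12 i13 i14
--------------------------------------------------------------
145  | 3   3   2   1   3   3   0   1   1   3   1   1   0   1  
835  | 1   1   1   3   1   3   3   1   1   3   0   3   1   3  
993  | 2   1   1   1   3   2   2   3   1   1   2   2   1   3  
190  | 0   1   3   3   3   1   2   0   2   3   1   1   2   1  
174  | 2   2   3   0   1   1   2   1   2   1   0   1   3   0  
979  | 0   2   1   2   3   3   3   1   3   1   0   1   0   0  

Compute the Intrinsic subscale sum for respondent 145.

Respondent 145 raw: 3, 3, 2, 1, 3, 3, 0, 1, 1, 3, 1, 1, 0, 1.
Intrinsic items: 2, 6, 9.
Reverse-coded (reversed = (0+3) − raw = 3 − raw):
  item 2: 3
  item 6: 3
  item 9: 1
Sum = 3 + 3 + 1 = 7

7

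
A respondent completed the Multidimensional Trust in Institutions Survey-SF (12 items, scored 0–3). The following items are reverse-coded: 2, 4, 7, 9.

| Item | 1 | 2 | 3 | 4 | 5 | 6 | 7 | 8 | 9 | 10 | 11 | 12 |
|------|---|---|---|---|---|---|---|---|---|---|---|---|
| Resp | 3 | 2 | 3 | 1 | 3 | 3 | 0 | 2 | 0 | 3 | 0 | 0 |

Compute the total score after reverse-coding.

26

Apply reverse scoring (on a 0–3 scale, reversed = 3 − raw):
  item 2: 3 − 2 = 1
  item 4: 3 − 1 = 2
  item 7: 3 − 0 = 3
  item 9: 3 − 0 = 3
Scored responses: 3, 1, 3, 2, 3, 3, 3, 2, 3, 3, 0, 0
Total = 3 + 1 + 3 + 2 + 3 + 3 + 3 + 2 + 3 + 3 + 0 + 0 = 26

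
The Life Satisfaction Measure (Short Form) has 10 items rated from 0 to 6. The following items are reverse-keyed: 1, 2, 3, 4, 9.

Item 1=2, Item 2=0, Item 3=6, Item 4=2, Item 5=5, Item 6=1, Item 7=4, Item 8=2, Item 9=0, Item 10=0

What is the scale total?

32

Reversing items 1, 2, 3, 4, & 9 with 6 − raw:
Total = (6−2) + (6−0) + (6−6) + (6−2) + 5 + 1 + 4 + 2 + (6−0) + 0
      = 4 + 6 + 0 + 4 + 5 + 1 + 4 + 2 + 6 + 0 = 32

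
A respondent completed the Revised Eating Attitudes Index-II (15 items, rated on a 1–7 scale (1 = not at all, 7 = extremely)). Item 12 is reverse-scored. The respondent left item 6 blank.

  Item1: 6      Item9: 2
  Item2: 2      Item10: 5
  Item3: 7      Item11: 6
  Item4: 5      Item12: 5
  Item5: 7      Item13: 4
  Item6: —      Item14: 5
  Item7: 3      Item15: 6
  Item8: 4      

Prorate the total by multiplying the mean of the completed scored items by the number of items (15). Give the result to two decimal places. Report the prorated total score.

Reverse-coded (on a 1–7 scale, reversed = 8 − raw):
  item 12: 8 − 5 = 3
Completed scored items (14 of 15): 6, 2, 7, 5, 7, 3, 4, 2, 5, 6, 3, 4, 5, 6; sum = 65.
Person mean = 65 / 14 ≈ 4.6429
Prorated total = (65 / 14) × 15 = 69.64 (to 2 dp)

69.64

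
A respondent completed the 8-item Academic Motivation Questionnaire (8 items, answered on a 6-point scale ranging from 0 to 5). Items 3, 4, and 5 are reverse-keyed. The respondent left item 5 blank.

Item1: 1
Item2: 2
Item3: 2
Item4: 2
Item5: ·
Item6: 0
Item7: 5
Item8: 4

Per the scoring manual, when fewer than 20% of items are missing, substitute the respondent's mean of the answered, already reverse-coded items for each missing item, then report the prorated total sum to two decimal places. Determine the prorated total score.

20.57

Reverse-coded (reverse-coded value = 5 − response):
  item 3: 5 − 2 = 3
  item 4: 5 − 2 = 3
Completed scored items (7 of 8): 1, 2, 3, 3, 0, 5, 4; sum = 18.
Person mean = 18 / 7 ≈ 2.5714
Prorated total = (18 / 7) × 8 = 20.57 (to 2 dp)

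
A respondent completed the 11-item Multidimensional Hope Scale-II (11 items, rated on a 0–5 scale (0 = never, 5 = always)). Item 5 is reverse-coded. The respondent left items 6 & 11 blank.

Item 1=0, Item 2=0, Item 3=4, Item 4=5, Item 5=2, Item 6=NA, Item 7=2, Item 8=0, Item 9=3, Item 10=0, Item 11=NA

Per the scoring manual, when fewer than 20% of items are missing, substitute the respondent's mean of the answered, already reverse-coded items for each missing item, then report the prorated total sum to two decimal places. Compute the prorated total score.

20.78

Reverse-coded (reverse-coded value = 5 − response):
  item 5: 5 − 2 = 3
Completed scored items (9 of 11): 0, 0, 4, 5, 3, 2, 0, 3, 0; sum = 17.
Person mean = 17 / 9 ≈ 1.8889
Prorated total = (17 / 9) × 11 = 20.78 (to 2 dp)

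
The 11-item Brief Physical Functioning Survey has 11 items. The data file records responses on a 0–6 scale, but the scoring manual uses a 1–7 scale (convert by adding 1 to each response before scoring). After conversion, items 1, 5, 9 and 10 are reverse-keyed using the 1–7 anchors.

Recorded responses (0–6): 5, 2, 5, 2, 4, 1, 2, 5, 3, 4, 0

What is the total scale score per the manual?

36

Convert to 1–7: 6, 3, 6, 3, 5, 2, 3, 6, 4, 5, 1
Reverse-coded (reversed = (1+7) − raw = 8 − raw):
  item 1: 8 − 6 = 2
  item 5: 8 − 5 = 3
  item 9: 8 − 4 = 4
  item 10: 8 − 5 = 3
Scored: 2, 3, 6, 3, 3, 2, 3, 6, 4, 3, 1
Total = 36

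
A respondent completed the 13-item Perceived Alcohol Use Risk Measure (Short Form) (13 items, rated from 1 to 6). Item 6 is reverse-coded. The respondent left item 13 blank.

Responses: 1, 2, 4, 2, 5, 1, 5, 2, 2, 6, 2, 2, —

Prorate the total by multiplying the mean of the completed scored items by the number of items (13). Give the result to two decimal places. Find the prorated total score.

Reverse-coded (reverse-coded value = 7 − response):
  item 6: 7 − 1 = 6
Completed scored items (12 of 13): 1, 2, 4, 2, 5, 6, 5, 2, 2, 6, 2, 2; sum = 39.
Person mean = 39 / 12 ≈ 3.2500
Prorated total = (39 / 12) × 13 = 42.25 (to 2 dp)

42.25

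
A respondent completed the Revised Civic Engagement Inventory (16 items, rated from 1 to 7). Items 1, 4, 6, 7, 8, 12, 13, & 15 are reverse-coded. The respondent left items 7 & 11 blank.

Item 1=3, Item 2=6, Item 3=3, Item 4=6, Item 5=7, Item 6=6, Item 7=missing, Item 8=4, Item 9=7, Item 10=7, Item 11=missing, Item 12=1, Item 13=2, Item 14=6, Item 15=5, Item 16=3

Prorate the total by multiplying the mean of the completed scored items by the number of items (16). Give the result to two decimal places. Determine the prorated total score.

77.71

Reverse-coded (on a 1–7 scale, reversed = 8 − raw):
  item 1: 8 − 3 = 5
  item 4: 8 − 6 = 2
  item 6: 8 − 6 = 2
  item 8: 8 − 4 = 4
  item 12: 8 − 1 = 7
  item 13: 8 − 2 = 6
  item 15: 8 − 5 = 3
Completed scored items (14 of 16): 5, 6, 3, 2, 7, 2, 4, 7, 7, 7, 6, 6, 3, 3; sum = 68.
Person mean = 68 / 14 ≈ 4.8571
Prorated total = (68 / 14) × 16 = 77.71 (to 2 dp)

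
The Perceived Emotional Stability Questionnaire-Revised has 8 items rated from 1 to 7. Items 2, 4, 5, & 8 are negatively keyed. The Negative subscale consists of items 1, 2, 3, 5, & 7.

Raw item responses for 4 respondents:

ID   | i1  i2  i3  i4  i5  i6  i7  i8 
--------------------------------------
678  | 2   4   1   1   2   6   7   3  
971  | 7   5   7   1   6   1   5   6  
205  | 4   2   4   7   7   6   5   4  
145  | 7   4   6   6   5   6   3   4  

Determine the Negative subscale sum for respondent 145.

Respondent 145 raw: 7, 4, 6, 6, 5, 6, 3, 4.
Negative items: 1, 2, 3, 5, 7.
Reverse-coded (on a 1–7 scale, reversed = 8 − raw):
  item 1: 7
  item 2: 8 − 4 = 4
  item 3: 6
  item 5: 8 − 5 = 3
  item 7: 3
Sum = 7 + 4 + 6 + 3 + 3 = 23

23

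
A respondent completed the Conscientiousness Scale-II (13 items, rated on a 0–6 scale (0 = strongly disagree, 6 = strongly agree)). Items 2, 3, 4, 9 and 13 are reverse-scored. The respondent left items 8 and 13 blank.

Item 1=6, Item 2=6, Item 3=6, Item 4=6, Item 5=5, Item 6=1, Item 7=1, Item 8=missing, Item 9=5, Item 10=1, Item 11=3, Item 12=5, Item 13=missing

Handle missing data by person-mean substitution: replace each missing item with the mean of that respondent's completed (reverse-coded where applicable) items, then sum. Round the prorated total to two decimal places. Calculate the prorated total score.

27.18

Reverse-coded (reversed = (0+6) − raw = 6 − raw):
  item 2: 6 − 6 = 0
  item 3: 6 − 6 = 0
  item 4: 6 − 6 = 0
  item 9: 6 − 5 = 1
Completed scored items (11 of 13): 6, 0, 0, 0, 5, 1, 1, 1, 1, 3, 5; sum = 23.
Person mean = 23 / 11 ≈ 2.0909
Prorated total = (23 / 11) × 13 = 27.18 (to 2 dp)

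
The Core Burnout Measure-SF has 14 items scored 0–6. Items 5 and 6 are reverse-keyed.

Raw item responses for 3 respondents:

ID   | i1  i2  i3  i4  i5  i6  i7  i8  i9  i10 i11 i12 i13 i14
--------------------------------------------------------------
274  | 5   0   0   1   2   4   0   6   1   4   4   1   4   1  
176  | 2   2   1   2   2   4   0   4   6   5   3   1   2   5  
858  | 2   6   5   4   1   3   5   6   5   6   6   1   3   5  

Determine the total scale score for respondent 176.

Respondent 176 raw: 2, 2, 1, 2, 2, 4, 0, 4, 6, 5, 3, 1, 2, 5.
Reverse-coded (reversed = (0+6) − raw = 6 − raw):
  item 1: 2
  item 2: 2
  item 3: 1
  item 4: 2
  item 5: 6 − 2 = 4
  item 6: 6 − 4 = 2
  item 7: 0
  item 8: 4
  item 9: 6
  item 10: 5
  item 11: 3
  item 12: 1
  item 13: 2
  item 14: 5
Sum = 2 + 2 + 1 + 2 + 4 + 2 + 0 + 4 + 6 + 5 + 3 + 1 + 2 + 5 = 39

39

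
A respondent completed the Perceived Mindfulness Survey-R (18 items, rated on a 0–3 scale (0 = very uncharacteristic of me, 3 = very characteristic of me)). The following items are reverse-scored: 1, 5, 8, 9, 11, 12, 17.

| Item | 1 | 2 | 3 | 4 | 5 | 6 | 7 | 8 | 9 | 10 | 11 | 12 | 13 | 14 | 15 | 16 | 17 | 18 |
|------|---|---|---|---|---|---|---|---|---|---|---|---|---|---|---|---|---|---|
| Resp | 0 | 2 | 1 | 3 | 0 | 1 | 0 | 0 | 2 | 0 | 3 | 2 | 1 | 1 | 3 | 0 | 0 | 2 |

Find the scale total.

28

Raw sum = 21. Reverse-scored items: 1, 5, 8, 9, 11, 12, 17; their raw sum = 7.
Each reversal replaces raw with 3 − raw, changing the total by 3 − 2·raw per item.
Total = 21 + 7·3 − 2·7 = 21 + 21 − 14 = 28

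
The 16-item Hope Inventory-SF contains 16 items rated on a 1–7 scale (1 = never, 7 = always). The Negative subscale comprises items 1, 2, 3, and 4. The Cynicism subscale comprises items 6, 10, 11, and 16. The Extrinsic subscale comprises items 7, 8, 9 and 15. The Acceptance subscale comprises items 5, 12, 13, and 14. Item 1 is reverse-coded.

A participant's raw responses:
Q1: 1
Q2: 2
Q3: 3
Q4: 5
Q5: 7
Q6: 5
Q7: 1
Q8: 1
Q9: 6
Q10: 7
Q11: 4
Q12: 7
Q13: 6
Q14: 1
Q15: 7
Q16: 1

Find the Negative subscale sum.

Negative items: 1, 2, 3, 4.
Of these, item 1 is reverse-coded; reversed = (1+7) − raw = 8 − raw.
  item 1: 8 − 1 = 7
  item 2: 2
  item 3: 3
  item 4: 5
Sum = 7 + 2 + 3 + 5 = 17

17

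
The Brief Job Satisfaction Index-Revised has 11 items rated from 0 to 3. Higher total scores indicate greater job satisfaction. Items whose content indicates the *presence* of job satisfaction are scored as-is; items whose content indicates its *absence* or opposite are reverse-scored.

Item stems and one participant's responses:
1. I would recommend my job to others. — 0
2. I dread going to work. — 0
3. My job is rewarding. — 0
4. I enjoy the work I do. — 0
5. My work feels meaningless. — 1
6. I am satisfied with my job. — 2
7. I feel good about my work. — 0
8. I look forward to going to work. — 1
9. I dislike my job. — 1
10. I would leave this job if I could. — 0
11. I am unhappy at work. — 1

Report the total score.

Items 2, 5, 9, 10, 11 describe the absence/opposite of job satisfaction → reverse-score.
reverse-coded value = 3 − response.
  item 1: 0
  item 2: 3 − 0 = 3
  item 3: 0
  item 4: 0
  item 5: 3 − 1 = 2
  item 6: 2
  item 7: 0
  item 8: 1
  item 9: 3 − 1 = 2
  item 10: 3 − 0 = 3
  item 11: 3 − 1 = 2
Total = 0 + 3 + 0 + 0 + 2 + 2 + 0 + 1 + 2 + 3 + 2 = 15

15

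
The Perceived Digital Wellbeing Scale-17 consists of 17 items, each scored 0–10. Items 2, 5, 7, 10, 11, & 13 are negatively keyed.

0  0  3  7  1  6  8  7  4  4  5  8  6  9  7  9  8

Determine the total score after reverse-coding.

104

Apply reverse scoring (on a 0–10 scale, reversed = 10 − raw):
  item 2: 10 − 0 = 10
  item 5: 10 − 1 = 9
  item 7: 10 − 8 = 2
  item 10: 10 − 4 = 6
  item 11: 10 − 5 = 5
  item 13: 10 − 6 = 4
After reverse-coding: 0, 10, 3, 7, 9, 6, 2, 7, 4, 6, 5, 8, 4, 9, 7, 9, 8
Total = 0 + 10 + 3 + 7 + 9 + 6 + 2 + 7 + 4 + 6 + 5 + 8 + 4 + 9 + 7 + 9 + 8 = 104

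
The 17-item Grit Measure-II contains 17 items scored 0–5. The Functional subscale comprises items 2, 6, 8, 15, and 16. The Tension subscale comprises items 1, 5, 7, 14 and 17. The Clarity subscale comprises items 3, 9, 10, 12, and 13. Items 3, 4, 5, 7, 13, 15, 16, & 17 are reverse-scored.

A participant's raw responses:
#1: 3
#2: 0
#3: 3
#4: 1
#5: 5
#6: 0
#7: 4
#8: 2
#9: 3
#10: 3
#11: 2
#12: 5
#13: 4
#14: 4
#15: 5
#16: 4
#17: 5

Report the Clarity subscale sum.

14

Clarity items: 3, 9, 10, 12, 13.
Of these, items 3 and 13 are reverse-scored; on a 0–5 scale, reversed = 5 − raw.
  item 3: 5 − 3 = 2
  item 9: 3
  item 10: 3
  item 12: 5
  item 13: 5 − 4 = 1
Sum = 2 + 3 + 3 + 5 + 1 = 14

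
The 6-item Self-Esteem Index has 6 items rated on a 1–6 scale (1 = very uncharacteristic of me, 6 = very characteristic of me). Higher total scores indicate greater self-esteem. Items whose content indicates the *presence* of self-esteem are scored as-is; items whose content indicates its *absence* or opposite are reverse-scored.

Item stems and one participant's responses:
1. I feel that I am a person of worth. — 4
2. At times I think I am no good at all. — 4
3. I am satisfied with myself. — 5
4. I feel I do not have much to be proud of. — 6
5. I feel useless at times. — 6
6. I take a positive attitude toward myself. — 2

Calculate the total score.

16

Items 2, 4, 5 describe the absence/opposite of self-esteem → reverse-score.
reversed = (1+6) − raw = 7 − raw.
  item 1: 4
  item 2: 7 − 4 = 3
  item 3: 5
  item 4: 7 − 6 = 1
  item 5: 7 − 6 = 1
  item 6: 2
Total = 4 + 3 + 5 + 1 + 1 + 2 = 16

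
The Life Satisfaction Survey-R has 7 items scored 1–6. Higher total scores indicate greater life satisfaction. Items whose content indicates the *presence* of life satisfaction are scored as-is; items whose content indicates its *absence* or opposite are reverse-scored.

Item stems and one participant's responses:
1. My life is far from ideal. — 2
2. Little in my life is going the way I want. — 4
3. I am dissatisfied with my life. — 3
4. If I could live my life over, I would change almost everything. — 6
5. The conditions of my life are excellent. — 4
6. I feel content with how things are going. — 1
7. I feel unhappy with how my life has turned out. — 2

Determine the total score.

Items 1, 2, 3, 4, 7 describe the absence/opposite of life satisfaction → reverse-score.
reverse-coded value = 7 − response.
  item 1: 7 − 2 = 5
  item 2: 7 − 4 = 3
  item 3: 7 − 3 = 4
  item 4: 7 − 6 = 1
  item 5: 4
  item 6: 1
  item 7: 7 − 2 = 5
Total = 5 + 3 + 4 + 1 + 4 + 1 + 5 = 23

23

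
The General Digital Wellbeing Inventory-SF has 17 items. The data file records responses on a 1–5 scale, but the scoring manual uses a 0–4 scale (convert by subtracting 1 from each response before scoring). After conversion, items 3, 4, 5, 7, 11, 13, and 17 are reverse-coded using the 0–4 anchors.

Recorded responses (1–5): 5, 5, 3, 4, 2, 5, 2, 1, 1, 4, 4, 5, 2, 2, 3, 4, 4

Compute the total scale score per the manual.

39

Convert to 0–4: 4, 4, 2, 3, 1, 4, 1, 0, 0, 3, 3, 4, 1, 1, 2, 3, 3
Reverse-coded (reversed = (0+4) − raw = 4 − raw):
  item 3: 4 − 2 = 2
  item 4: 4 − 3 = 1
  item 5: 4 − 1 = 3
  item 7: 4 − 1 = 3
  item 11: 4 − 3 = 1
  item 13: 4 − 1 = 3
  item 17: 4 − 3 = 1
Scored: 4, 4, 2, 1, 3, 4, 3, 0, 0, 3, 1, 4, 3, 1, 2, 3, 1
Total = 39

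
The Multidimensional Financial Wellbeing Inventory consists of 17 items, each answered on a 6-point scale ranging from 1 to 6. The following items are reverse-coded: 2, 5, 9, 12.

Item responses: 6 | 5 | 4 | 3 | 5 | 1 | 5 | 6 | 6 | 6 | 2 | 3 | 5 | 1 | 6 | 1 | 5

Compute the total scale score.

Apply reverse scoring (reverse-coded value = 7 − response):
  item 2: 7 − 5 = 2
  item 5: 7 − 5 = 2
  item 9: 7 − 6 = 1
  item 12: 7 − 3 = 4
Scored responses: 6, 2, 4, 3, 2, 1, 5, 6, 1, 6, 2, 4, 5, 1, 6, 1, 5
Total = 6 + 2 + 4 + 3 + 2 + 1 + 5 + 6 + 1 + 6 + 2 + 4 + 5 + 1 + 6 + 1 + 5 = 60

60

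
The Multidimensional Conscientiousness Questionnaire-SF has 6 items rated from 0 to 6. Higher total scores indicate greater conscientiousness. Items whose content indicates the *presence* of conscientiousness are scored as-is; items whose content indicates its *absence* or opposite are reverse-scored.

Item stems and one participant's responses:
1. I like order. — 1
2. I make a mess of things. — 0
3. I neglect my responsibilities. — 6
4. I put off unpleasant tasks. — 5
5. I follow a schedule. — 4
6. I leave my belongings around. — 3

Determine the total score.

15

Items 2, 3, 4, 6 describe the absence/opposite of conscientiousness → reverse-score.
reverse-coded value = 6 − response.
  item 1: 1
  item 2: 6 − 0 = 6
  item 3: 6 − 6 = 0
  item 4: 6 − 5 = 1
  item 5: 4
  item 6: 6 − 3 = 3
Total = 1 + 6 + 0 + 1 + 4 + 3 = 15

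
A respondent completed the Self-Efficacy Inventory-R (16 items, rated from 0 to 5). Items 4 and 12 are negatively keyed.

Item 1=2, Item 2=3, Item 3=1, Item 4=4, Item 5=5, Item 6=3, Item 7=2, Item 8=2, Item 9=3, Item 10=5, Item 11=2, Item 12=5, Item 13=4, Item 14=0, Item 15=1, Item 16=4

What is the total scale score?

38

Reverse-coded items (reverse-coded value = 5 − response):
  item 4: 5 − 4 = 1
  item 12: 5 − 5 = 0
After reverse-coding: 2, 3, 1, 1, 5, 3, 2, 2, 3, 5, 2, 0, 4, 0, 1, 4
Total = 2 + 3 + 1 + 1 + 5 + 3 + 2 + 2 + 3 + 5 + 2 + 0 + 4 + 0 + 1 + 4 = 38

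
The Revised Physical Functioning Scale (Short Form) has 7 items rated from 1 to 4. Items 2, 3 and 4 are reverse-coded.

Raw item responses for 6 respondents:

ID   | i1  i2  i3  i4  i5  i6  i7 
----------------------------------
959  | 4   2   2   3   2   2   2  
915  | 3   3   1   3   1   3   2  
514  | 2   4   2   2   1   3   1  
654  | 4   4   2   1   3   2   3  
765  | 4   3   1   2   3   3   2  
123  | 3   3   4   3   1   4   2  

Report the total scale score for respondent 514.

Respondent 514 raw: 2, 4, 2, 2, 1, 3, 1.
Reverse-coded (reverse-coded value = 5 − response):
  item 1: 2
  item 2: 5 − 4 = 1
  item 3: 5 − 2 = 3
  item 4: 5 − 2 = 3
  item 5: 1
  item 6: 3
  item 7: 1
Sum = 2 + 1 + 3 + 3 + 1 + 3 + 1 = 14

14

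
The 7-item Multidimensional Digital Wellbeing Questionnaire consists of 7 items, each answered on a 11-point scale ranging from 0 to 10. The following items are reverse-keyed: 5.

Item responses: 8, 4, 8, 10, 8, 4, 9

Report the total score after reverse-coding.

Reversing item 5 with 10 − raw:
Total = 8 + 4 + 8 + 10 + (10−8) + 4 + 9
      = 8 + 4 + 8 + 10 + 2 + 4 + 9 = 45

45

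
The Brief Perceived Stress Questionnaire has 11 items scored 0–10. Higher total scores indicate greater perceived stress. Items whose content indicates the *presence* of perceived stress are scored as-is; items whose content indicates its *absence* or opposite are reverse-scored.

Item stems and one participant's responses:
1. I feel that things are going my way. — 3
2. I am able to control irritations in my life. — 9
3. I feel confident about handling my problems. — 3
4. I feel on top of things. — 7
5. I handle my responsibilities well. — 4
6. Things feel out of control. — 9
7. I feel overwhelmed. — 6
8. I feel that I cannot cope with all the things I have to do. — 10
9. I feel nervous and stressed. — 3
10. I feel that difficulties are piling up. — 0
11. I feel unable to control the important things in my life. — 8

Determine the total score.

60

Items 1, 2, 3, 4, 5 describe the absence/opposite of perceived stress → reverse-score.
reversed = (0+10) − raw = 10 − raw.
  item 1: 10 − 3 = 7
  item 2: 10 − 9 = 1
  item 3: 10 − 3 = 7
  item 4: 10 − 7 = 3
  item 5: 10 − 4 = 6
  item 6: 9
  item 7: 6
  item 8: 10
  item 9: 3
  item 10: 0
  item 11: 8
Total = 7 + 1 + 7 + 3 + 6 + 9 + 6 + 10 + 3 + 0 + 8 = 60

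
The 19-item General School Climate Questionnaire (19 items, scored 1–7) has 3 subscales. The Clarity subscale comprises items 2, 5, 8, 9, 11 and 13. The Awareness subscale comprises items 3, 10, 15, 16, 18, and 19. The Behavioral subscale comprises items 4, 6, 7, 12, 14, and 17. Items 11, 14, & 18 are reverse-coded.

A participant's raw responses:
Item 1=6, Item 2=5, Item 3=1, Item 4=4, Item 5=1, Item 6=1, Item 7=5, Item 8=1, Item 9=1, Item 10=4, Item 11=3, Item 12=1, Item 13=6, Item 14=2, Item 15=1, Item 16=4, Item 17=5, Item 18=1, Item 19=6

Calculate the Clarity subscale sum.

Clarity items: 2, 5, 8, 9, 11, 13.
Of these, item 11 is reverse-coded; reverse-coded value = 8 − response.
  item 2: 5
  item 5: 1
  item 8: 1
  item 9: 1
  item 11: 8 − 3 = 5
  item 13: 6
Sum = 5 + 1 + 1 + 1 + 5 + 6 = 19

19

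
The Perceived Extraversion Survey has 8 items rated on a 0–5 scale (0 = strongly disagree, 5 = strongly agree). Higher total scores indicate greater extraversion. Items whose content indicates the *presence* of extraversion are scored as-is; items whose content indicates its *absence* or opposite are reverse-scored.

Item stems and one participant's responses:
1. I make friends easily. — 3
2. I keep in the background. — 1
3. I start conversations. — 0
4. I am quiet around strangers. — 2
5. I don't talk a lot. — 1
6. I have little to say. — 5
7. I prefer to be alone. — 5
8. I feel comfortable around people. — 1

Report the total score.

Items 2, 4, 5, 6, 7 describe the absence/opposite of extraversion → reverse-score.
reverse-coded value = 5 − response.
  item 1: 3
  item 2: 5 − 1 = 4
  item 3: 0
  item 4: 5 − 2 = 3
  item 5: 5 − 1 = 4
  item 6: 5 − 5 = 0
  item 7: 5 − 5 = 0
  item 8: 1
Total = 3 + 4 + 0 + 3 + 4 + 0 + 0 + 1 = 15

15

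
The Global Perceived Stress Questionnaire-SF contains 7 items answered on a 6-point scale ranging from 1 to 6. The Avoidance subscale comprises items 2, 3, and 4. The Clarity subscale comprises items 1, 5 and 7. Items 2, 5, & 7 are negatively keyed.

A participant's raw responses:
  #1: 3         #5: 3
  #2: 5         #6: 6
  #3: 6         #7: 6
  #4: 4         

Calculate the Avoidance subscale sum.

Avoidance items: 2, 3, 4.
Of these, item 2 is negatively keyed; reverse-coded value = 7 − response.
  item 2: 7 − 5 = 2
  item 3: 6
  item 4: 4
Sum = 2 + 6 + 4 = 12

12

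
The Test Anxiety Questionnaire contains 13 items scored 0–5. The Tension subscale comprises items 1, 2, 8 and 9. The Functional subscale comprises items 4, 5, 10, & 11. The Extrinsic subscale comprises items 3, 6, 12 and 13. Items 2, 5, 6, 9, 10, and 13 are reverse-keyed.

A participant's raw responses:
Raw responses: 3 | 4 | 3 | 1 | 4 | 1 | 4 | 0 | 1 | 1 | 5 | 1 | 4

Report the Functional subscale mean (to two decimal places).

2.75

Functional items: 4, 5, 10, 11.
Of these, items 5 & 10 are reverse-keyed; reverse-coded value = 5 − response.
  item 4: 1
  item 5: 5 − 4 = 1
  item 10: 5 − 1 = 4
  item 11: 5
Sum = 1 + 1 + 4 + 5 = 11
Mean = 11 / 4 = 2.75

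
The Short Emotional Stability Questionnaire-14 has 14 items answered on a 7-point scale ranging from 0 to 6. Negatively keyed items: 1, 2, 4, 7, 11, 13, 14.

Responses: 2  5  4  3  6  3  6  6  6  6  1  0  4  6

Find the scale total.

46

Raw sum = 58. Negatively keyed items: 1, 2, 4, 7, 11, 13, 14; their raw sum = 27.
Each reversal replaces raw with 6 − raw, changing the total by 6 − 2·raw per item.
Total = 58 + 7·6 − 2·27 = 58 + 42 − 54 = 46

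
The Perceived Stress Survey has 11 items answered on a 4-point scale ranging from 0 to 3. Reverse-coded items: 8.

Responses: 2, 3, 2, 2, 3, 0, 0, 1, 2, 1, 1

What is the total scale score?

Raw sum = 17. Reverse-coded items: 8; their raw sum = 1.
Each reversal replaces raw with 3 − raw, changing the total by 3 − 2·raw per item.
Total = 17 + 1·3 − 2·1 = 17 + 3 − 2 = 18

18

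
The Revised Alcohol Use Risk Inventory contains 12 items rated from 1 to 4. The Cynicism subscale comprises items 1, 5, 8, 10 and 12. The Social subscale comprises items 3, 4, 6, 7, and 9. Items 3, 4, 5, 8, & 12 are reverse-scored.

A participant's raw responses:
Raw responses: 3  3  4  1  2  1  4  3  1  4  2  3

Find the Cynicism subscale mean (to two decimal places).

2.80

Cynicism items: 1, 5, 8, 10, 12.
Of these, items 5, 8, and 12 are reverse-scored; reverse-coded value = 5 − response.
  item 1: 3
  item 5: 5 − 2 = 3
  item 8: 5 − 3 = 2
  item 10: 4
  item 12: 5 − 3 = 2
Sum = 3 + 3 + 2 + 4 + 2 = 14
Mean = 14 / 5 = 2.80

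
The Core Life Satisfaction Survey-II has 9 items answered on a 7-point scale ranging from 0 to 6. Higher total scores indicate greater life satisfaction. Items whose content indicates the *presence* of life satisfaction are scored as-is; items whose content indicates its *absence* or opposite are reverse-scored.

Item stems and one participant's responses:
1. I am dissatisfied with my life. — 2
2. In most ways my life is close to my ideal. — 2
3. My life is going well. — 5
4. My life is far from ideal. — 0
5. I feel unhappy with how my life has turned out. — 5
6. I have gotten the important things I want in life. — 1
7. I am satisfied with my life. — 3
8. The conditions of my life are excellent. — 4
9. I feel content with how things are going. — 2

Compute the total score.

28

Items 1, 4, 5 describe the absence/opposite of life satisfaction → reverse-score.
reversed = (0+6) − raw = 6 − raw.
  item 1: 6 − 2 = 4
  item 2: 2
  item 3: 5
  item 4: 6 − 0 = 6
  item 5: 6 − 5 = 1
  item 6: 1
  item 7: 3
  item 8: 4
  item 9: 2
Total = 4 + 2 + 5 + 6 + 1 + 1 + 3 + 4 + 2 = 28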